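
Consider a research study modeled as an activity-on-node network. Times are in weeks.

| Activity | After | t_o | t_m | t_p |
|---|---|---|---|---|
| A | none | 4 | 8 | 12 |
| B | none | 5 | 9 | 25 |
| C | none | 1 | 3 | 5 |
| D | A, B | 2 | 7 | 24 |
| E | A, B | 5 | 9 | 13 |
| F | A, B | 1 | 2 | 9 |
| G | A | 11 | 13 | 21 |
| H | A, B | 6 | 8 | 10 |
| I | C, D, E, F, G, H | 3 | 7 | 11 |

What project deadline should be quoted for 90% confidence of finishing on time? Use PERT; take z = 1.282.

32.2 weeks

te_A = (4 + 4·8 + 12)/6 = 48/6 = 8; σ²_A = ((12−4)/6)² = 1.778
te_B = (5 + 4·9 + 25)/6 = 66/6 = 11; σ²_B = ((25−5)/6)² = 11.111
te_C = (1 + 4·3 + 5)/6 = 18/6 = 3; σ²_C = ((5−1)/6)² = 0.444
te_D = (2 + 4·7 + 24)/6 = 54/6 = 9; σ²_D = ((24−2)/6)² = 13.444
te_E = (5 + 4·9 + 13)/6 = 54/6 = 9; σ²_E = ((13−5)/6)² = 1.778
te_F = (1 + 4·2 + 9)/6 = 18/6 = 3; σ²_F = ((9−1)/6)² = 1.778
te_G = (11 + 4·13 + 21)/6 = 84/6 = 14; σ²_G = ((21−11)/6)² = 2.778
te_H = (6 + 4·8 + 10)/6 = 48/6 = 8; σ²_H = ((10−6)/6)² = 0.444
te_I = (3 + 4·7 + 11)/6 = 42/6 = 7; σ²_I = ((11−3)/6)² = 1.778

Forward pass:
ES_A = 0; EF_A = 8
ES_B = 0; EF_B = 11
ES_C = 0; EF_C = 3
ES_D = max(EF_A=8, EF_B=11) = 11; EF_D = 11+9 = 20
ES_E = max(EF_A=8, EF_B=11) = 11; EF_E = 11+9 = 20
ES_F = max(EF_A=8, EF_B=11) = 11; EF_F = 11+3 = 14
ES_G = 8; EF_G = 8+14 = 22
ES_H = max(EF_A=8, EF_B=11) = 11; EF_H = 11+8 = 19
ES_I = max(EF_C=3, EF_D=20, EF_E=20, EF_F=14, EF_G=22, EF_H=19) = 22; EF_I = 22+7 = 29
Expected project duration μ = 29 weeks. Critical path: A → G → I.

Variance along critical path = 1.778 + 2.778 + 1.778 = 6.333; σ = 2.517 weeks.
D = μ + z·σ = 29 + 1.282·2.517 = 32.2 weeks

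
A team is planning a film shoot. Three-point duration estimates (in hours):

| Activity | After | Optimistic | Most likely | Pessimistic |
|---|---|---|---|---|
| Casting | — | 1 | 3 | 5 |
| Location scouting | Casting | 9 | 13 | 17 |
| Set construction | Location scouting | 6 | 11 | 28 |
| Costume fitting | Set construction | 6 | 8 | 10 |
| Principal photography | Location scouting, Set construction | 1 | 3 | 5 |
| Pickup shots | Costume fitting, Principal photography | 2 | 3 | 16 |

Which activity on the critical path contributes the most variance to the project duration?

Set construction

te_Casting = (1 + 4·3 + 5)/6 = 18/6 = 3; σ²_Casting = ((5−1)/6)² = 0.444
te_Location scouting = (9 + 4·13 + 17)/6 = 78/6 = 13; σ²_Location scouting = ((17−9)/6)² = 1.778
te_Set construction = (6 + 4·11 + 28)/6 = 78/6 = 13; σ²_Set construction = ((28−6)/6)² = 13.444
te_Costume fitting = (6 + 4·8 + 10)/6 = 48/6 = 8; σ²_Costume fitting = ((10−6)/6)² = 0.444
te_Principal photography = (1 + 4·3 + 5)/6 = 18/6 = 3; σ²_Principal photography = ((5−1)/6)² = 0.444
te_Pickup shots = (2 + 4·3 + 16)/6 = 30/6 = 5; σ²_Pickup shots = ((16−2)/6)² = 5.444

Forward pass:
ES_Casting = 0; EF_Casting = 3
ES_Location scouting = 3; EF_Location scouting = 3+13 = 16
ES_Set construction = 16; EF_Set construction = 16+13 = 29
ES_Costume fitting = 29; EF_Costume fitting = 29+8 = 37
ES_Principal photography = max(EF_Location scouting=16, EF_Set construction=29) = 29; EF_Principal photography = 29+3 = 32
ES_Pickup shots = max(EF_Costume fitting=37, EF_Principal photography=32) = 37; EF_Pickup shots = 37+5 = 42
Expected project duration μ = 42 hours. Critical path: Casting → Location scouting → Set construction → Costume fitting → Pickup shots.

Variances on critical path: σ²_Casting=0.444, σ²_Location scouting=1.778, σ²_Set construction=13.444, σ²_Costume fitting=0.444, σ²_Pickup shots=5.444.
Largest is σ²_Set construction = 13.444.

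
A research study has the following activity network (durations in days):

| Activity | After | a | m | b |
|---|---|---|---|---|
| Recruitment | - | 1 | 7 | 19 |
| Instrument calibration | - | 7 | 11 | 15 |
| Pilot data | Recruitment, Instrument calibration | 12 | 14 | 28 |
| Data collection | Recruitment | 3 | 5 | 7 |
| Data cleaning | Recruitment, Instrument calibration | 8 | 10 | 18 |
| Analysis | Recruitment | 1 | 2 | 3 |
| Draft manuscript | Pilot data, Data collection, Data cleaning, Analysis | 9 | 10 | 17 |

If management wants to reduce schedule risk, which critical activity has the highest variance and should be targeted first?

te_Recruitment = (1 + 4·7 + 19)/6 = 48/6 = 8; σ²_Recruitment = ((19−1)/6)² = 9.000
te_Instrument calibration = (7 + 4·11 + 15)/6 = 66/6 = 11; σ²_Instrument calibration = ((15−7)/6)² = 1.778
te_Pilot data = (12 + 4·14 + 28)/6 = 96/6 = 16; σ²_Pilot data = ((28−12)/6)² = 7.111
te_Data collection = (3 + 4·5 + 7)/6 = 30/6 = 5; σ²_Data collection = ((7−3)/6)² = 0.444
te_Data cleaning = (8 + 4·10 + 18)/6 = 66/6 = 11; σ²_Data cleaning = ((18−8)/6)² = 2.778
te_Analysis = (1 + 4·2 + 3)/6 = 12/6 = 2; σ²_Analysis = ((3−1)/6)² = 0.111
te_Draft manuscript = (9 + 4·10 + 17)/6 = 66/6 = 11; σ²_Draft manuscript = ((17−9)/6)² = 1.778

Forward pass:
ES_Recruitment = 0; EF_Recruitment = 8
ES_Instrument calibration = 0; EF_Instrument calibration = 11
ES_Pilot data = max(EF_Recruitment=8, EF_Instrument calibration=11) = 11; EF_Pilot data = 11+16 = 27
ES_Data collection = 8; EF_Data collection = 8+5 = 13
ES_Data cleaning = max(EF_Recruitment=8, EF_Instrument calibration=11) = 11; EF_Data cleaning = 11+11 = 22
ES_Analysis = 8; EF_Analysis = 8+2 = 10
ES_Draft manuscript = max(EF_Pilot data=27, EF_Data collection=13, EF_Data cleaning=22, EF_Analysis=10) = 27; EF_Draft manuscript = 27+11 = 38
Expected project duration μ = 38 days. Critical path: Instrument calibration → Pilot data → Draft manuscript.

Variances on critical path: σ²_Instrument calibration=1.778, σ²_Pilot data=7.111, σ²_Draft manuscript=1.778.
Largest is σ²_Pilot data = 7.111.

Pilot data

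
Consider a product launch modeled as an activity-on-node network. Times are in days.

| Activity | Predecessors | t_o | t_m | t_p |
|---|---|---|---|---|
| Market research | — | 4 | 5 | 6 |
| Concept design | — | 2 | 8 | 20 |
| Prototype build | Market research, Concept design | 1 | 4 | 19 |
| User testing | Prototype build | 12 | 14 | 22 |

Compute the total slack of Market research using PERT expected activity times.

te_Market research = (4 + 4·5 + 6)/6 = 30/6 = 5
te_Concept design = (2 + 4·8 + 20)/6 = 54/6 = 9
te_Prototype build = (1 + 4·4 + 19)/6 = 36/6 = 6
te_User testing = (12 + 4·14 + 22)/6 = 90/6 = 15

Forward pass:
ES_Market research = 0; EF_Market research = 5
ES_Concept design = 0; EF_Concept design = 9
ES_Prototype build = max(EF_Market research=5, EF_Concept design=9) = 9; EF_Prototype build = 9+6 = 15
ES_User testing = 15; EF_User testing = 15+15 = 30
Expected project duration μ = 30 days. Critical path: Concept design → Prototype build → User testing.

Backward pass:
LF_User testing = 30; LS_User testing = 30−15 = 15
LF_Prototype build = LS_User testing = 15; LS_Prototype build = 15−6 = 9
LF_Concept design = LS_Prototype build = 9; LS_Concept design = 9−9 = 0
LF_Market research = LS_Prototype build = 9; LS_Market research = 9−5 = 4
Slack_Market research = LS_Market research − ES_Market research = 4 − 0 = 4

4 days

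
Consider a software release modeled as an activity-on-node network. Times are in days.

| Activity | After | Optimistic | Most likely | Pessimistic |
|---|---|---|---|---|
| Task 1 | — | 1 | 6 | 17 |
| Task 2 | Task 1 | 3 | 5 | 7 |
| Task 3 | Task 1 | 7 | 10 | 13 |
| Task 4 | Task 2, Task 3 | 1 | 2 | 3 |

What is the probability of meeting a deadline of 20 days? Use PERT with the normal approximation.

0.636

te_Task 1 = (1 + 4·6 + 17)/6 = 42/6 = 7; σ²_Task 1 = ((17−1)/6)² = 7.111
te_Task 2 = (3 + 4·5 + 7)/6 = 30/6 = 5; σ²_Task 2 = ((7−3)/6)² = 0.444
te_Task 3 = (7 + 4·10 + 13)/6 = 60/6 = 10; σ²_Task 3 = ((13−7)/6)² = 1.000
te_Task 4 = (1 + 4·2 + 3)/6 = 12/6 = 2; σ²_Task 4 = ((3−1)/6)² = 0.111

Forward pass:
ES_Task 1 = 0; EF_Task 1 = 7
ES_Task 2 = 7; EF_Task 2 = 7+5 = 12
ES_Task 3 = 7; EF_Task 3 = 7+10 = 17
ES_Task 4 = max(EF_Task 2=12, EF_Task 3=17) = 17; EF_Task 4 = 17+2 = 19
Expected project duration μ = 19 days. Critical path: Task 1 → Task 3 → Task 4.

Variance along critical path = 7.111 + 1.000 + 0.111 = 8.222; σ = √8.222 = 2.867 days.
Z = (20 − 19) / 2.867 = 0.349
P(T ≤ 20) = Φ(0.349) ≈ 0.636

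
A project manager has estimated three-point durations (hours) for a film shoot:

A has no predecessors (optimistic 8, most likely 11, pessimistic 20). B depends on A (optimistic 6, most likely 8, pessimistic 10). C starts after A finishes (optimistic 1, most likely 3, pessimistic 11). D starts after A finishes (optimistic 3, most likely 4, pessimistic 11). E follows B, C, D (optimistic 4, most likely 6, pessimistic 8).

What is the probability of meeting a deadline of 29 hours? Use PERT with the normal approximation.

te_A = (8 + 4·11 + 20)/6 = 72/6 = 12; σ²_A = ((20−8)/6)² = 4.000
te_B = (6 + 4·8 + 10)/6 = 48/6 = 8; σ²_B = ((10−6)/6)² = 0.444
te_C = (1 + 4·3 + 11)/6 = 24/6 = 4; σ²_C = ((11−1)/6)² = 2.778
te_D = (3 + 4·4 + 11)/6 = 30/6 = 5; σ²_D = ((11−3)/6)² = 1.778
te_E = (4 + 4·6 + 8)/6 = 36/6 = 6; σ²_E = ((8−4)/6)² = 0.444

Forward pass:
ES_A = 0; EF_A = 12
ES_B = 12; EF_B = 12+8 = 20
ES_C = 12; EF_C = 12+4 = 16
ES_D = 12; EF_D = 12+5 = 17
ES_E = max(EF_B=20, EF_C=16, EF_D=17) = 20; EF_E = 20+6 = 26
Expected project duration μ = 26 hours. Critical path: A → B → E.

Variance along critical path = 4.000 + 0.444 + 0.444 = 4.889; σ = √4.889 = 2.211 hours.
Z = (29 − 26) / 2.211 = 1.357
P(T ≤ 29) = Φ(1.357) ≈ 0.913

0.913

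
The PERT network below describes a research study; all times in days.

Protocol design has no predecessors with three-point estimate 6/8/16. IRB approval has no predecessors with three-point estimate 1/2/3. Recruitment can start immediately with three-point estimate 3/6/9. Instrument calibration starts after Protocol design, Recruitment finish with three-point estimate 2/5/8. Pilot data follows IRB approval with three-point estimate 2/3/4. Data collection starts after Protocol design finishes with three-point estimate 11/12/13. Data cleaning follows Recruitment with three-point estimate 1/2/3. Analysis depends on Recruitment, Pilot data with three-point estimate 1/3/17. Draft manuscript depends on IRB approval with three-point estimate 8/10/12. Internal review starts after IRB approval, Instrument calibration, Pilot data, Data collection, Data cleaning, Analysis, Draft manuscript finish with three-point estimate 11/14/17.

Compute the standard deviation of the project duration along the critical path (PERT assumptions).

1.97 days

te_Protocol design = (6 + 4·8 + 16)/6 = 54/6 = 9; σ²_Protocol design = ((16−6)/6)² = 2.778
te_IRB approval = (1 + 4·2 + 3)/6 = 12/6 = 2; σ²_IRB approval = ((3−1)/6)² = 0.111
te_Recruitment = (3 + 4·6 + 9)/6 = 36/6 = 6; σ²_Recruitment = ((9−3)/6)² = 1.000
te_Instrument calibration = (2 + 4·5 + 8)/6 = 30/6 = 5; σ²_Instrument calibration = ((8−2)/6)² = 1.000
te_Pilot data = (2 + 4·3 + 4)/6 = 18/6 = 3; σ²_Pilot data = ((4−2)/6)² = 0.111
te_Data collection = (11 + 4·12 + 13)/6 = 72/6 = 12; σ²_Data collection = ((13−11)/6)² = 0.111
te_Data cleaning = (1 + 4·2 + 3)/6 = 12/6 = 2; σ²_Data cleaning = ((3−1)/6)² = 0.111
te_Analysis = (1 + 4·3 + 17)/6 = 30/6 = 5; σ²_Analysis = ((17−1)/6)² = 7.111
te_Draft manuscript = (8 + 4·10 + 12)/6 = 60/6 = 10; σ²_Draft manuscript = ((12−8)/6)² = 0.444
te_Internal review = (11 + 4·14 + 17)/6 = 84/6 = 14; σ²_Internal review = ((17−11)/6)² = 1.000

Forward pass:
ES_Protocol design = 0; EF_Protocol design = 9
ES_IRB approval = 0; EF_IRB approval = 2
ES_Recruitment = 0; EF_Recruitment = 6
ES_Instrument calibration = max(EF_Protocol design=9, EF_Recruitment=6) = 9; EF_Instrument calibration = 9+5 = 14
ES_Pilot data = 2; EF_Pilot data = 2+3 = 5
ES_Data collection = 9; EF_Data collection = 9+12 = 21
ES_Data cleaning = 6; EF_Data cleaning = 6+2 = 8
ES_Analysis = max(EF_Recruitment=6, EF_Pilot data=5) = 6; EF_Analysis = 6+5 = 11
ES_Draft manuscript = 2; EF_Draft manuscript = 2+10 = 12
ES_Internal review = max(EF_IRB approval=2, EF_Instrument calibration=14, EF_Pilot data=5, EF_Data collection=21, EF_Data cleaning=8, EF_Analysis=11, EF_Draft manuscript=12) = 21; EF_Internal review = 21+14 = 35
Expected project duration μ = 35 days. Critical path: Protocol design → Data collection → Internal review.

Variance along critical path = 2.778 + 0.111 + 1.000 = 3.889
σ = √3.889 = 1.972 days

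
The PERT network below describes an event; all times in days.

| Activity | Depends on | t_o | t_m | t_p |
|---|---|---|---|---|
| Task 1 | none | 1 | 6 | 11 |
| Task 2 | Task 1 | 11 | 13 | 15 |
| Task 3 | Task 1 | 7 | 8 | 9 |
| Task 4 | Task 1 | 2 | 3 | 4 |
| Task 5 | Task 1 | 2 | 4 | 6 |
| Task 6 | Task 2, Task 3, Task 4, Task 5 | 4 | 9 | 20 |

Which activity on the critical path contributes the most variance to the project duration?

te_Task 1 = (1 + 4·6 + 11)/6 = 36/6 = 6; σ²_Task 1 = ((11−1)/6)² = 2.778
te_Task 2 = (11 + 4·13 + 15)/6 = 78/6 = 13; σ²_Task 2 = ((15−11)/6)² = 0.444
te_Task 3 = (7 + 4·8 + 9)/6 = 48/6 = 8; σ²_Task 3 = ((9−7)/6)² = 0.111
te_Task 4 = (2 + 4·3 + 4)/6 = 18/6 = 3; σ²_Task 4 = ((4−2)/6)² = 0.111
te_Task 5 = (2 + 4·4 + 6)/6 = 24/6 = 4; σ²_Task 5 = ((6−2)/6)² = 0.444
te_Task 6 = (4 + 4·9 + 20)/6 = 60/6 = 10; σ²_Task 6 = ((20−4)/6)² = 7.111

Forward pass:
ES_Task 1 = 0; EF_Task 1 = 6
ES_Task 2 = 6; EF_Task 2 = 6+13 = 19
ES_Task 3 = 6; EF_Task 3 = 6+8 = 14
ES_Task 4 = 6; EF_Task 4 = 6+3 = 9
ES_Task 5 = 6; EF_Task 5 = 6+4 = 10
ES_Task 6 = max(EF_Task 2=19, EF_Task 3=14, EF_Task 4=9, EF_Task 5=10) = 19; EF_Task 6 = 19+10 = 29
Expected project duration μ = 29 days. Critical path: Task 1 → Task 2 → Task 6.

Variances on critical path: σ²_Task 1=2.778, σ²_Task 2=0.444, σ²_Task 6=7.111.
Largest is σ²_Task 6 = 7.111.

Task 6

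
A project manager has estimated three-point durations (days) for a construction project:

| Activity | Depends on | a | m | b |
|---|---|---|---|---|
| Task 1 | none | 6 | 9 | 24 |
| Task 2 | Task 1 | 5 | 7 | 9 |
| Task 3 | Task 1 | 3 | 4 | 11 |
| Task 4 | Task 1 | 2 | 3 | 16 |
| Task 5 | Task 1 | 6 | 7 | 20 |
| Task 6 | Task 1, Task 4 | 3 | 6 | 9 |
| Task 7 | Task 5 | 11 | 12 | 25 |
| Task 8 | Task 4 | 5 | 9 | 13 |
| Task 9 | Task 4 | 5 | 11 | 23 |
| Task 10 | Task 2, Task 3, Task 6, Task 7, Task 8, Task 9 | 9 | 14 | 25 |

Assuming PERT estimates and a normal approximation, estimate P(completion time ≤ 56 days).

0.911

te_Task 1 = (6 + 4·9 + 24)/6 = 66/6 = 11; σ²_Task 1 = ((24−6)/6)² = 9.000
te_Task 2 = (5 + 4·7 + 9)/6 = 42/6 = 7; σ²_Task 2 = ((9−5)/6)² = 0.444
te_Task 3 = (3 + 4·4 + 11)/6 = 30/6 = 5; σ²_Task 3 = ((11−3)/6)² = 1.778
te_Task 4 = (2 + 4·3 + 16)/6 = 30/6 = 5; σ²_Task 4 = ((16−2)/6)² = 5.444
te_Task 5 = (6 + 4·7 + 20)/6 = 54/6 = 9; σ²_Task 5 = ((20−6)/6)² = 5.444
te_Task 6 = (3 + 4·6 + 9)/6 = 36/6 = 6; σ²_Task 6 = ((9−3)/6)² = 1.000
te_Task 7 = (11 + 4·12 + 25)/6 = 84/6 = 14; σ²_Task 7 = ((25−11)/6)² = 5.444
te_Task 8 = (5 + 4·9 + 13)/6 = 54/6 = 9; σ²_Task 8 = ((13−5)/6)² = 1.778
te_Task 9 = (5 + 4·11 + 23)/6 = 72/6 = 12; σ²_Task 9 = ((23−5)/6)² = 9.000
te_Task 10 = (9 + 4·14 + 25)/6 = 90/6 = 15; σ²_Task 10 = ((25−9)/6)² = 7.111

Forward pass:
ES_Task 1 = 0; EF_Task 1 = 11
ES_Task 2 = 11; EF_Task 2 = 11+7 = 18
ES_Task 3 = 11; EF_Task 3 = 11+5 = 16
ES_Task 4 = 11; EF_Task 4 = 11+5 = 16
ES_Task 5 = 11; EF_Task 5 = 11+9 = 20
ES_Task 6 = max(EF_Task 1=11, EF_Task 4=16) = 16; EF_Task 6 = 16+6 = 22
ES_Task 7 = 20; EF_Task 7 = 20+14 = 34
ES_Task 8 = 16; EF_Task 8 = 16+9 = 25
ES_Task 9 = 16; EF_Task 9 = 16+12 = 28
ES_Task 10 = max(EF_Task 2=18, EF_Task 3=16, EF_Task 6=22, EF_Task 7=34, EF_Task 8=25, EF_Task 9=28) = 34; EF_Task 10 = 34+15 = 49
Expected project duration μ = 49 days. Critical path: Task 1 → Task 5 → Task 7 → Task 10.

Variance along critical path = 9.000 + 5.444 + 5.444 + 7.111 = 27.000; σ = √27.000 = 5.196 days.
Z = (56 − 49) / 5.196 = 1.347
P(T ≤ 56) = Φ(1.347) ≈ 0.911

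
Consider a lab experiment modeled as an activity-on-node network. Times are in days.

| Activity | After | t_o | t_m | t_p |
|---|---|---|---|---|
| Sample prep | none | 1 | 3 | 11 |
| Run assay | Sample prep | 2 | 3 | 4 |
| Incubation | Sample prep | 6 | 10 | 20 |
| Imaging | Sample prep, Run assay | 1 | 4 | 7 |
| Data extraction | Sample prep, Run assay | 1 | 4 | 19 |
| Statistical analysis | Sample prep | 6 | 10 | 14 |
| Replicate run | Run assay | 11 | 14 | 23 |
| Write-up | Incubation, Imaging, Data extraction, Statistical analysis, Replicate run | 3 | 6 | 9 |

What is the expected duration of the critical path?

28 days

te_Sample prep = (1 + 4·3 + 11)/6 = 24/6 = 4
te_Run assay = (2 + 4·3 + 4)/6 = 18/6 = 3
te_Incubation = (6 + 4·10 + 20)/6 = 66/6 = 11
te_Imaging = (1 + 4·4 + 7)/6 = 24/6 = 4
te_Data extraction = (1 + 4·4 + 19)/6 = 36/6 = 6
te_Statistical analysis = (6 + 4·10 + 14)/6 = 60/6 = 10
te_Replicate run = (11 + 4·14 + 23)/6 = 90/6 = 15
te_Write-up = (3 + 4·6 + 9)/6 = 36/6 = 6

Forward pass:
ES_Sample prep = 0; EF_Sample prep = 4
ES_Run assay = 4; EF_Run assay = 4+3 = 7
ES_Incubation = 4; EF_Incubation = 4+11 = 15
ES_Imaging = max(EF_Sample prep=4, EF_Run assay=7) = 7; EF_Imaging = 7+4 = 11
ES_Data extraction = max(EF_Sample prep=4, EF_Run assay=7) = 7; EF_Data extraction = 7+6 = 13
ES_Statistical analysis = 4; EF_Statistical analysis = 4+10 = 14
ES_Replicate run = 7; EF_Replicate run = 7+15 = 22
ES_Write-up = max(EF_Incubation=15, EF_Imaging=11, EF_Data extraction=13, EF_Statistical analysis=14, EF_Replicate run=22) = 22; EF_Write-up = 22+6 = 28
Expected project duration μ = 28 days. Critical path: Sample prep → Run assay → Replicate run → Write-up.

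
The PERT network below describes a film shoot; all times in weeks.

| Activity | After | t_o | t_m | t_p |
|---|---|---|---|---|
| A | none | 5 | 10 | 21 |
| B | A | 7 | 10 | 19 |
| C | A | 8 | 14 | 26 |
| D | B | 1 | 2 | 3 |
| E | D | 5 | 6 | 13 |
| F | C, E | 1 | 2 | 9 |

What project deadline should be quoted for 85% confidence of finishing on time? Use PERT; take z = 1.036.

38.0 weeks

te_A = (5 + 4·10 + 21)/6 = 66/6 = 11; σ²_A = ((21−5)/6)² = 7.111
te_B = (7 + 4·10 + 19)/6 = 66/6 = 11; σ²_B = ((19−7)/6)² = 4.000
te_C = (8 + 4·14 + 26)/6 = 90/6 = 15; σ²_C = ((26−8)/6)² = 9.000
te_D = (1 + 4·2 + 3)/6 = 12/6 = 2; σ²_D = ((3−1)/6)² = 0.111
te_E = (5 + 4·6 + 13)/6 = 42/6 = 7; σ²_E = ((13−5)/6)² = 1.778
te_F = (1 + 4·2 + 9)/6 = 18/6 = 3; σ²_F = ((9−1)/6)² = 1.778

Forward pass:
ES_A = 0; EF_A = 11
ES_B = 11; EF_B = 11+11 = 22
ES_C = 11; EF_C = 11+15 = 26
ES_D = 22; EF_D = 22+2 = 24
ES_E = 24; EF_E = 24+7 = 31
ES_F = max(EF_C=26, EF_E=31) = 31; EF_F = 31+3 = 34
Expected project duration μ = 34 weeks. Critical path: A → B → D → E → F.

Variance along critical path = 7.111 + 4.000 + 0.111 + 1.778 + 1.778 = 14.778; σ = 3.844 weeks.
D = μ + z·σ = 34 + 1.036·3.844 = 38.0 weeks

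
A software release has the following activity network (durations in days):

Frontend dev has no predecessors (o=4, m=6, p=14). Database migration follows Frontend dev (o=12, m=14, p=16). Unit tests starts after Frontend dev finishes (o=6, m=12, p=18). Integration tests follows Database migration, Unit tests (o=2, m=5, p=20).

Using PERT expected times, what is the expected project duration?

te_Frontend dev = (4 + 4·6 + 14)/6 = 42/6 = 7
te_Database migration = (12 + 4·14 + 16)/6 = 84/6 = 14
te_Unit tests = (6 + 4·12 + 18)/6 = 72/6 = 12
te_Integration tests = (2 + 4·5 + 20)/6 = 42/6 = 7

Forward pass:
ES_Frontend dev = 0; EF_Frontend dev = 7
ES_Database migration = 7; EF_Database migration = 7+14 = 21
ES_Unit tests = 7; EF_Unit tests = 7+12 = 19
ES_Integration tests = max(EF_Database migration=21, EF_Unit tests=19) = 21; EF_Integration tests = 21+7 = 28
Expected project duration μ = 28 days. Critical path: Frontend dev → Database migration → Integration tests.

28 days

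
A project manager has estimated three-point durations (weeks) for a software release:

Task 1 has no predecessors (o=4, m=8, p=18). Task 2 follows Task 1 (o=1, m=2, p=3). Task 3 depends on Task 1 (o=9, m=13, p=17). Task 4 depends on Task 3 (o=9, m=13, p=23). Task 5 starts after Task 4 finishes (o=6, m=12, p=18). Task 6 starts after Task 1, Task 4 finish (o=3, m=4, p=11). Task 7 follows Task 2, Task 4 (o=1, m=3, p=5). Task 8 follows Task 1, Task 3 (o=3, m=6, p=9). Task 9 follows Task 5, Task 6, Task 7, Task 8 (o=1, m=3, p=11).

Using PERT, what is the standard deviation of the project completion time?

te_Task 1 = (4 + 4·8 + 18)/6 = 54/6 = 9; σ²_Task 1 = ((18−4)/6)² = 5.444
te_Task 2 = (1 + 4·2 + 3)/6 = 12/6 = 2; σ²_Task 2 = ((3−1)/6)² = 0.111
te_Task 3 = (9 + 4·13 + 17)/6 = 78/6 = 13; σ²_Task 3 = ((17−9)/6)² = 1.778
te_Task 4 = (9 + 4·13 + 23)/6 = 84/6 = 14; σ²_Task 4 = ((23−9)/6)² = 5.444
te_Task 5 = (6 + 4·12 + 18)/6 = 72/6 = 12; σ²_Task 5 = ((18−6)/6)² = 4.000
te_Task 6 = (3 + 4·4 + 11)/6 = 30/6 = 5; σ²_Task 6 = ((11−3)/6)² = 1.778
te_Task 7 = (1 + 4·3 + 5)/6 = 18/6 = 3; σ²_Task 7 = ((5−1)/6)² = 0.444
te_Task 8 = (3 + 4·6 + 9)/6 = 36/6 = 6; σ²_Task 8 = ((9−3)/6)² = 1.000
te_Task 9 = (1 + 4·3 + 11)/6 = 24/6 = 4; σ²_Task 9 = ((11−1)/6)² = 2.778

Forward pass:
ES_Task 1 = 0; EF_Task 1 = 9
ES_Task 2 = 9; EF_Task 2 = 9+2 = 11
ES_Task 3 = 9; EF_Task 3 = 9+13 = 22
ES_Task 4 = 22; EF_Task 4 = 22+14 = 36
ES_Task 5 = 36; EF_Task 5 = 36+12 = 48
ES_Task 6 = max(EF_Task 1=9, EF_Task 4=36) = 36; EF_Task 6 = 36+5 = 41
ES_Task 7 = max(EF_Task 2=11, EF_Task 4=36) = 36; EF_Task 7 = 36+3 = 39
ES_Task 8 = max(EF_Task 1=9, EF_Task 3=22) = 22; EF_Task 8 = 22+6 = 28
ES_Task 9 = max(EF_Task 5=48, EF_Task 6=41, EF_Task 7=39, EF_Task 8=28) = 48; EF_Task 9 = 48+4 = 52
Expected project duration μ = 52 weeks. Critical path: Task 1 → Task 3 → Task 4 → Task 5 → Task 9.

Variance along critical path = 5.444 + 1.778 + 5.444 + 4.000 + 2.778 = 19.444
σ = √19.444 = 4.410 weeks

4.41 weeks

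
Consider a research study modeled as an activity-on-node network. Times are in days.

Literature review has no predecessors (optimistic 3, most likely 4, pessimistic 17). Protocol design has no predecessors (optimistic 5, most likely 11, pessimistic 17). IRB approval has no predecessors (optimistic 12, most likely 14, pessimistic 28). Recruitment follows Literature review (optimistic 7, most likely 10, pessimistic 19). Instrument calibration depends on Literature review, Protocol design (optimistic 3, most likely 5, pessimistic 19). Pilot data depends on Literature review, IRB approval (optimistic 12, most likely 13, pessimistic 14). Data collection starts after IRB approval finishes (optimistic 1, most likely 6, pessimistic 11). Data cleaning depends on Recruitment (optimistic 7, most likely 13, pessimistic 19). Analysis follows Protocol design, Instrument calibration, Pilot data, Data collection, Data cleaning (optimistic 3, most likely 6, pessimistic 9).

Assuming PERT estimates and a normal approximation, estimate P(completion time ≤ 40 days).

te_Literature review = (3 + 4·4 + 17)/6 = 36/6 = 6; σ²_Literature review = ((17−3)/6)² = 5.444
te_Protocol design = (5 + 4·11 + 17)/6 = 66/6 = 11; σ²_Protocol design = ((17−5)/6)² = 4.000
te_IRB approval = (12 + 4·14 + 28)/6 = 96/6 = 16; σ²_IRB approval = ((28−12)/6)² = 7.111
te_Recruitment = (7 + 4·10 + 19)/6 = 66/6 = 11; σ²_Recruitment = ((19−7)/6)² = 4.000
te_Instrument calibration = (3 + 4·5 + 19)/6 = 42/6 = 7; σ²_Instrument calibration = ((19−3)/6)² = 7.111
te_Pilot data = (12 + 4·13 + 14)/6 = 78/6 = 13; σ²_Pilot data = ((14−12)/6)² = 0.111
te_Data collection = (1 + 4·6 + 11)/6 = 36/6 = 6; σ²_Data collection = ((11−1)/6)² = 2.778
te_Data cleaning = (7 + 4·13 + 19)/6 = 78/6 = 13; σ²_Data cleaning = ((19−7)/6)² = 4.000
te_Analysis = (3 + 4·6 + 9)/6 = 36/6 = 6; σ²_Analysis = ((9−3)/6)² = 1.000

Forward pass:
ES_Literature review = 0; EF_Literature review = 6
ES_Protocol design = 0; EF_Protocol design = 11
ES_IRB approval = 0; EF_IRB approval = 16
ES_Recruitment = 6; EF_Recruitment = 6+11 = 17
ES_Instrument calibration = max(EF_Literature review=6, EF_Protocol design=11) = 11; EF_Instrument calibration = 11+7 = 18
ES_Pilot data = max(EF_Literature review=6, EF_IRB approval=16) = 16; EF_Pilot data = 16+13 = 29
ES_Data collection = 16; EF_Data collection = 16+6 = 22
ES_Data cleaning = 17; EF_Data cleaning = 17+13 = 30
ES_Analysis = max(EF_Protocol design=11, EF_Instrument calibration=18, EF_Pilot data=29, EF_Data collection=22, EF_Data cleaning=30) = 30; EF_Analysis = 30+6 = 36
Expected project duration μ = 36 days. Critical path: Literature review → Recruitment → Data cleaning → Analysis.

Variance along critical path = 5.444 + 4.000 + 4.000 + 1.000 = 14.444; σ = √14.444 = 3.801 days.
Z = (40 − 36) / 3.801 = 1.052
P(T ≤ 40) = Φ(1.052) ≈ 0.854

0.854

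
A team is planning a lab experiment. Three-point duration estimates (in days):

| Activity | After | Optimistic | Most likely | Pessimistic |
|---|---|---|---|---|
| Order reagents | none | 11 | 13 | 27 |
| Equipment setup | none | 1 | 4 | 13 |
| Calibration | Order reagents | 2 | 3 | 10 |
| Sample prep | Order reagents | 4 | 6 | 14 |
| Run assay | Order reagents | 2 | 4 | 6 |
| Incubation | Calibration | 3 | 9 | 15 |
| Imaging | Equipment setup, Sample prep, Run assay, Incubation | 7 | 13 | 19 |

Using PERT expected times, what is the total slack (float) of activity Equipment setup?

te_Order reagents = (11 + 4·13 + 27)/6 = 90/6 = 15
te_Equipment setup = (1 + 4·4 + 13)/6 = 30/6 = 5
te_Calibration = (2 + 4·3 + 10)/6 = 24/6 = 4
te_Sample prep = (4 + 4·6 + 14)/6 = 42/6 = 7
te_Run assay = (2 + 4·4 + 6)/6 = 24/6 = 4
te_Incubation = (3 + 4·9 + 15)/6 = 54/6 = 9
te_Imaging = (7 + 4·13 + 19)/6 = 78/6 = 13

Forward pass:
ES_Order reagents = 0; EF_Order reagents = 15
ES_Equipment setup = 0; EF_Equipment setup = 5
ES_Calibration = 15; EF_Calibration = 15+4 = 19
ES_Sample prep = 15; EF_Sample prep = 15+7 = 22
ES_Run assay = 15; EF_Run assay = 15+4 = 19
ES_Incubation = 19; EF_Incubation = 19+9 = 28
ES_Imaging = max(EF_Equipment setup=5, EF_Sample prep=22, EF_Run assay=19, EF_Incubation=28) = 28; EF_Imaging = 28+13 = 41
Expected project duration μ = 41 days. Critical path: Order reagents → Calibration → Incubation → Imaging.

Backward pass:
LF_Imaging = 41; LS_Imaging = 41−13 = 28
LF_Incubation = LS_Imaging = 28; LS_Incubation = 28−9 = 19
LF_Run assay = LS_Imaging = 28; LS_Run assay = 28−4 = 24
LF_Sample prep = LS_Imaging = 28; LS_Sample prep = 28−7 = 21
LF_Calibration = LS_Incubation = 19; LS_Calibration = 19−4 = 15
LF_Equipment setup = LS_Imaging = 28; LS_Equipment setup = 28−5 = 23
LF_Order reagents = min(LS_Calibration=15, LS_Sample prep=21, LS_Run assay=24) = 15; LS_Order reagents = 15−15 = 0
Slack_Equipment setup = LS_Equipment setup − ES_Equipment setup = 23 − 0 = 23

23 days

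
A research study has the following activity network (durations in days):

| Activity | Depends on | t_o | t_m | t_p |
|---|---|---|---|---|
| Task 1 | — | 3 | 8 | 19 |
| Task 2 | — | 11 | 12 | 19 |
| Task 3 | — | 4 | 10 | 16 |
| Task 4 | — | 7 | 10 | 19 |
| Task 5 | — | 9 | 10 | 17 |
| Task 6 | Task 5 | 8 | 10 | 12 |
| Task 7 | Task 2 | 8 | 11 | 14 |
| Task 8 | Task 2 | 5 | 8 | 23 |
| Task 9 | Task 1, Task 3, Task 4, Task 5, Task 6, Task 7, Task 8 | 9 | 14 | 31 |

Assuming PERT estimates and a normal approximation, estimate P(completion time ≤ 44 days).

0.840

te_Task 1 = (3 + 4·8 + 19)/6 = 54/6 = 9; σ²_Task 1 = ((19−3)/6)² = 7.111
te_Task 2 = (11 + 4·12 + 19)/6 = 78/6 = 13; σ²_Task 2 = ((19−11)/6)² = 1.778
te_Task 3 = (4 + 4·10 + 16)/6 = 60/6 = 10; σ²_Task 3 = ((16−4)/6)² = 4.000
te_Task 4 = (7 + 4·10 + 19)/6 = 66/6 = 11; σ²_Task 4 = ((19−7)/6)² = 4.000
te_Task 5 = (9 + 4·10 + 17)/6 = 66/6 = 11; σ²_Task 5 = ((17−9)/6)² = 1.778
te_Task 6 = (8 + 4·10 + 12)/6 = 60/6 = 10; σ²_Task 6 = ((12−8)/6)² = 0.444
te_Task 7 = (8 + 4·11 + 14)/6 = 66/6 = 11; σ²_Task 7 = ((14−8)/6)² = 1.000
te_Task 8 = (5 + 4·8 + 23)/6 = 60/6 = 10; σ²_Task 8 = ((23−5)/6)² = 9.000
te_Task 9 = (9 + 4·14 + 31)/6 = 96/6 = 16; σ²_Task 9 = ((31−9)/6)² = 13.444

Forward pass:
ES_Task 1 = 0; EF_Task 1 = 9
ES_Task 2 = 0; EF_Task 2 = 13
ES_Task 3 = 0; EF_Task 3 = 10
ES_Task 4 = 0; EF_Task 4 = 11
ES_Task 5 = 0; EF_Task 5 = 11
ES_Task 6 = 11; EF_Task 6 = 11+10 = 21
ES_Task 7 = 13; EF_Task 7 = 13+11 = 24
ES_Task 8 = 13; EF_Task 8 = 13+10 = 23
ES_Task 9 = max(EF_Task 1=9, EF_Task 3=10, EF_Task 4=11, EF_Task 5=11, EF_Task 6=21, EF_Task 7=24, EF_Task 8=23) = 24; EF_Task 9 = 24+16 = 40
Expected project duration μ = 40 days. Critical path: Task 2 → Task 7 → Task 9.

Variance along critical path = 1.778 + 1.000 + 13.444 = 16.222; σ = √16.222 = 4.028 days.
Z = (44 − 40) / 4.028 = 0.993
P(T ≤ 44) = Φ(0.993) ≈ 0.840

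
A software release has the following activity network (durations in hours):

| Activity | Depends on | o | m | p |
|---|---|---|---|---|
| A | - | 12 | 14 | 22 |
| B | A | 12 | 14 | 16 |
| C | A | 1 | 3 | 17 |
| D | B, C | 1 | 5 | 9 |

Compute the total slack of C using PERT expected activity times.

te_A = (12 + 4·14 + 22)/6 = 90/6 = 15
te_B = (12 + 4·14 + 16)/6 = 84/6 = 14
te_C = (1 + 4·3 + 17)/6 = 30/6 = 5
te_D = (1 + 4·5 + 9)/6 = 30/6 = 5

Forward pass:
ES_A = 0; EF_A = 15
ES_B = 15; EF_B = 15+14 = 29
ES_C = 15; EF_C = 15+5 = 20
ES_D = max(EF_B=29, EF_C=20) = 29; EF_D = 29+5 = 34
Expected project duration μ = 34 hours. Critical path: A → B → D.

Backward pass:
LF_D = 34; LS_D = 34−5 = 29
LF_C = LS_D = 29; LS_C = 29−5 = 24
LF_B = LS_D = 29; LS_B = 29−14 = 15
LF_A = min(LS_B=15, LS_C=24) = 15; LS_A = 15−15 = 0
Slack_C = LS_C − ES_C = 24 − 15 = 9

9 hours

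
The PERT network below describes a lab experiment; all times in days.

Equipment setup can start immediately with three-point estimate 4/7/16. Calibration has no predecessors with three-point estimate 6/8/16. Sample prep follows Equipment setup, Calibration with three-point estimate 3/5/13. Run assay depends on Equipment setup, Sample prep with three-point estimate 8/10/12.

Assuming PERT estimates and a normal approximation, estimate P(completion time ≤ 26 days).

0.658

te_Equipment setup = (4 + 4·7 + 16)/6 = 48/6 = 8; σ²_Equipment setup = ((16−4)/6)² = 4.000
te_Calibration = (6 + 4·8 + 16)/6 = 54/6 = 9; σ²_Calibration = ((16−6)/6)² = 2.778
te_Sample prep = (3 + 4·5 + 13)/6 = 36/6 = 6; σ²_Sample prep = ((13−3)/6)² = 2.778
te_Run assay = (8 + 4·10 + 12)/6 = 60/6 = 10; σ²_Run assay = ((12−8)/6)² = 0.444

Forward pass:
ES_Equipment setup = 0; EF_Equipment setup = 8
ES_Calibration = 0; EF_Calibration = 9
ES_Sample prep = max(EF_Equipment setup=8, EF_Calibration=9) = 9; EF_Sample prep = 9+6 = 15
ES_Run assay = max(EF_Equipment setup=8, EF_Sample prep=15) = 15; EF_Run assay = 15+10 = 25
Expected project duration μ = 25 days. Critical path: Calibration → Sample prep → Run assay.

Variance along critical path = 2.778 + 2.778 + 0.444 = 6.000; σ = √6.000 = 2.449 days.
Z = (26 − 25) / 2.449 = 0.408
P(T ≤ 26) = Φ(0.408) ≈ 0.658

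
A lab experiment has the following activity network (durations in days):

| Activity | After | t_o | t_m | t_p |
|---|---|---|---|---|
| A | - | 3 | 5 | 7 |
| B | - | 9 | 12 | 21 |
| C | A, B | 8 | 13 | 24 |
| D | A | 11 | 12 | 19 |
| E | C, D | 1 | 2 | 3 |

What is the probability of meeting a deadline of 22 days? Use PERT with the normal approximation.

0.018

te_A = (3 + 4·5 + 7)/6 = 30/6 = 5; σ²_A = ((7−3)/6)² = 0.444
te_B = (9 + 4·12 + 21)/6 = 78/6 = 13; σ²_B = ((21−9)/6)² = 4.000
te_C = (8 + 4·13 + 24)/6 = 84/6 = 14; σ²_C = ((24−8)/6)² = 7.111
te_D = (11 + 4·12 + 19)/6 = 78/6 = 13; σ²_D = ((19−11)/6)² = 1.778
te_E = (1 + 4·2 + 3)/6 = 12/6 = 2; σ²_E = ((3−1)/6)² = 0.111

Forward pass:
ES_A = 0; EF_A = 5
ES_B = 0; EF_B = 13
ES_C = max(EF_A=5, EF_B=13) = 13; EF_C = 13+14 = 27
ES_D = 5; EF_D = 5+13 = 18
ES_E = max(EF_C=27, EF_D=18) = 27; EF_E = 27+2 = 29
Expected project duration μ = 29 days. Critical path: B → C → E.

Variance along critical path = 4.000 + 7.111 + 0.111 = 11.222; σ = √11.222 = 3.350 days.
Z = (22 − 29) / 3.350 = -2.090
P(T ≤ 22) = Φ(-2.090) ≈ 0.018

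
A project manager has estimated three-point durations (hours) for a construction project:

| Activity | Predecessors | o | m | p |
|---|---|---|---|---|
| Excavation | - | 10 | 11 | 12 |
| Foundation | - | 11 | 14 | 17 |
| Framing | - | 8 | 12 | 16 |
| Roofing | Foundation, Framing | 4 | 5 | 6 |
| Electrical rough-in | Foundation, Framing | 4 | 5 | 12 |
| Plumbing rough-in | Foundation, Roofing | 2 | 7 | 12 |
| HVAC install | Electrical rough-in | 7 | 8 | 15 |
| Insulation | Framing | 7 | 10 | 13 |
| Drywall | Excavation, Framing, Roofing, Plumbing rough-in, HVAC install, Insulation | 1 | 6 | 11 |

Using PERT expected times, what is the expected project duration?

te_Excavation = (10 + 4·11 + 12)/6 = 66/6 = 11
te_Foundation = (11 + 4·14 + 17)/6 = 84/6 = 14
te_Framing = (8 + 4·12 + 16)/6 = 72/6 = 12
te_Roofing = (4 + 4·5 + 6)/6 = 30/6 = 5
te_Electrical rough-in = (4 + 4·5 + 12)/6 = 36/6 = 6
te_Plumbing rough-in = (2 + 4·7 + 12)/6 = 42/6 = 7
te_HVAC install = (7 + 4·8 + 15)/6 = 54/6 = 9
te_Insulation = (7 + 4·10 + 13)/6 = 60/6 = 10
te_Drywall = (1 + 4·6 + 11)/6 = 36/6 = 6

Forward pass:
ES_Excavation = 0; EF_Excavation = 11
ES_Foundation = 0; EF_Foundation = 14
ES_Framing = 0; EF_Framing = 12
ES_Roofing = max(EF_Foundation=14, EF_Framing=12) = 14; EF_Roofing = 14+5 = 19
ES_Electrical rough-in = max(EF_Foundation=14, EF_Framing=12) = 14; EF_Electrical rough-in = 14+6 = 20
ES_Plumbing rough-in = max(EF_Foundation=14, EF_Roofing=19) = 19; EF_Plumbing rough-in = 19+7 = 26
ES_HVAC install = 20; EF_HVAC install = 20+9 = 29
ES_Insulation = 12; EF_Insulation = 12+10 = 22
ES_Drywall = max(EF_Excavation=11, EF_Framing=12, EF_Roofing=19, EF_Plumbing rough-in=26, EF_HVAC install=29, EF_Insulation=22) = 29; EF_Drywall = 29+6 = 35
Expected project duration μ = 35 hours. Critical path: Foundation → Electrical rough-in → HVAC install → Drywall.

35 hours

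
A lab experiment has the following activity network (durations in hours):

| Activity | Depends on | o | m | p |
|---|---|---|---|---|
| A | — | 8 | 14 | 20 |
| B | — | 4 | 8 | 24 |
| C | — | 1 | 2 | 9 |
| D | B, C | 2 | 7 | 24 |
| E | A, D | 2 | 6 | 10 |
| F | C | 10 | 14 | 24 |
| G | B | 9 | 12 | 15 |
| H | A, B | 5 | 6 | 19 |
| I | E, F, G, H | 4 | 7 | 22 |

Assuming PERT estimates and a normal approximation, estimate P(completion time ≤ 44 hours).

0.954

te_A = (8 + 4·14 + 20)/6 = 84/6 = 14; σ²_A = ((20−8)/6)² = 4.000
te_B = (4 + 4·8 + 24)/6 = 60/6 = 10; σ²_B = ((24−4)/6)² = 11.111
te_C = (1 + 4·2 + 9)/6 = 18/6 = 3; σ²_C = ((9−1)/6)² = 1.778
te_D = (2 + 4·7 + 24)/6 = 54/6 = 9; σ²_D = ((24−2)/6)² = 13.444
te_E = (2 + 4·6 + 10)/6 = 36/6 = 6; σ²_E = ((10−2)/6)² = 1.778
te_F = (10 + 4·14 + 24)/6 = 90/6 = 15; σ²_F = ((24−10)/6)² = 5.444
te_G = (9 + 4·12 + 15)/6 = 72/6 = 12; σ²_G = ((15−9)/6)² = 1.000
te_H = (5 + 4·6 + 19)/6 = 48/6 = 8; σ²_H = ((19−5)/6)² = 5.444
te_I = (4 + 4·7 + 22)/6 = 54/6 = 9; σ²_I = ((22−4)/6)² = 9.000

Forward pass:
ES_A = 0; EF_A = 14
ES_B = 0; EF_B = 10
ES_C = 0; EF_C = 3
ES_D = max(EF_B=10, EF_C=3) = 10; EF_D = 10+9 = 19
ES_E = max(EF_A=14, EF_D=19) = 19; EF_E = 19+6 = 25
ES_F = 3; EF_F = 3+15 = 18
ES_G = 10; EF_G = 10+12 = 22
ES_H = max(EF_A=14, EF_B=10) = 14; EF_H = 14+8 = 22
ES_I = max(EF_E=25, EF_F=18, EF_G=22, EF_H=22) = 25; EF_I = 25+9 = 34
Expected project duration μ = 34 hours. Critical path: B → D → E → I.

Variance along critical path = 11.111 + 13.444 + 1.778 + 9.000 = 35.333; σ = √35.333 = 5.944 hours.
Z = (44 − 34) / 5.944 = 1.682
P(T ≤ 44) = Φ(1.682) ≈ 0.954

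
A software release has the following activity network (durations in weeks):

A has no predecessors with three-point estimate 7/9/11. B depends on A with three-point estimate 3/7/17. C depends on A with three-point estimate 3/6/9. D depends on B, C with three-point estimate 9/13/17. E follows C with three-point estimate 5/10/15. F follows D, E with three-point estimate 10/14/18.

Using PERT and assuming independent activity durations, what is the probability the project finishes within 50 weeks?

te_A = (7 + 4·9 + 11)/6 = 54/6 = 9; σ²_A = ((11−7)/6)² = 0.444
te_B = (3 + 4·7 + 17)/6 = 48/6 = 8; σ²_B = ((17−3)/6)² = 5.444
te_C = (3 + 4·6 + 9)/6 = 36/6 = 6; σ²_C = ((9−3)/6)² = 1.000
te_D = (9 + 4·13 + 17)/6 = 78/6 = 13; σ²_D = ((17−9)/6)² = 1.778
te_E = (5 + 4·10 + 15)/6 = 60/6 = 10; σ²_E = ((15−5)/6)² = 2.778
te_F = (10 + 4·14 + 18)/6 = 84/6 = 14; σ²_F = ((18−10)/6)² = 1.778

Forward pass:
ES_A = 0; EF_A = 9
ES_B = 9; EF_B = 9+8 = 17
ES_C = 9; EF_C = 9+6 = 15
ES_D = max(EF_B=17, EF_C=15) = 17; EF_D = 17+13 = 30
ES_E = 15; EF_E = 15+10 = 25
ES_F = max(EF_D=30, EF_E=25) = 30; EF_F = 30+14 = 44
Expected project duration μ = 44 weeks. Critical path: A → B → D → F.

Variance along critical path = 0.444 + 5.444 + 1.778 + 1.778 = 9.444; σ = √9.444 = 3.073 weeks.
Z = (50 − 44) / 3.073 = 1.952
P(T ≤ 50) = Φ(1.952) ≈ 0.975

0.975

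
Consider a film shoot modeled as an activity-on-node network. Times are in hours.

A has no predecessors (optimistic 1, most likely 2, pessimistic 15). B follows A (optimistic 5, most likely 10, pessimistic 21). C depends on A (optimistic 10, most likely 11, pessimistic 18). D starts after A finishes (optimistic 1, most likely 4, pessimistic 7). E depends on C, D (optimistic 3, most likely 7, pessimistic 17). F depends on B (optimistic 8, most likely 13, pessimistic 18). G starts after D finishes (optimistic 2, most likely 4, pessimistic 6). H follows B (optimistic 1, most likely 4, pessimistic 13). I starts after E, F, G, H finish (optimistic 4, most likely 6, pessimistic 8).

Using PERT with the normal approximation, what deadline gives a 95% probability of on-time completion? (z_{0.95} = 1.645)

40.5 hours

te_A = (1 + 4·2 + 15)/6 = 24/6 = 4; σ²_A = ((15−1)/6)² = 5.444
te_B = (5 + 4·10 + 21)/6 = 66/6 = 11; σ²_B = ((21−5)/6)² = 7.111
te_C = (10 + 4·11 + 18)/6 = 72/6 = 12; σ²_C = ((18−10)/6)² = 1.778
te_D = (1 + 4·4 + 7)/6 = 24/6 = 4; σ²_D = ((7−1)/6)² = 1.000
te_E = (3 + 4·7 + 17)/6 = 48/6 = 8; σ²_E = ((17−3)/6)² = 5.444
te_F = (8 + 4·13 + 18)/6 = 78/6 = 13; σ²_F = ((18−8)/6)² = 2.778
te_G = (2 + 4·4 + 6)/6 = 24/6 = 4; σ²_G = ((6−2)/6)² = 0.444
te_H = (1 + 4·4 + 13)/6 = 30/6 = 5; σ²_H = ((13−1)/6)² = 4.000
te_I = (4 + 4·6 + 8)/6 = 36/6 = 6; σ²_I = ((8−4)/6)² = 0.444

Forward pass:
ES_A = 0; EF_A = 4
ES_B = 4; EF_B = 4+11 = 15
ES_C = 4; EF_C = 4+12 = 16
ES_D = 4; EF_D = 4+4 = 8
ES_E = max(EF_C=16, EF_D=8) = 16; EF_E = 16+8 = 24
ES_F = 15; EF_F = 15+13 = 28
ES_G = 8; EF_G = 8+4 = 12
ES_H = 15; EF_H = 15+5 = 20
ES_I = max(EF_E=24, EF_F=28, EF_G=12, EF_H=20) = 28; EF_I = 28+6 = 34
Expected project duration μ = 34 hours. Critical path: A → B → F → I.

Variance along critical path = 5.444 + 7.111 + 2.778 + 0.444 = 15.778; σ = 3.972 hours.
D = μ + z·σ = 34 + 1.645·3.972 = 40.5 hours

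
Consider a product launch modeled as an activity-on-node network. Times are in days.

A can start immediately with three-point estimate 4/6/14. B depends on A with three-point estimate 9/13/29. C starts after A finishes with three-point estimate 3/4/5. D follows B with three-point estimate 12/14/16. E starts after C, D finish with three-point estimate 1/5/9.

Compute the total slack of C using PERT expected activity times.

25 days

te_A = (4 + 4·6 + 14)/6 = 42/6 = 7
te_B = (9 + 4·13 + 29)/6 = 90/6 = 15
te_C = (3 + 4·4 + 5)/6 = 24/6 = 4
te_D = (12 + 4·14 + 16)/6 = 84/6 = 14
te_E = (1 + 4·5 + 9)/6 = 30/6 = 5

Forward pass:
ES_A = 0; EF_A = 7
ES_B = 7; EF_B = 7+15 = 22
ES_C = 7; EF_C = 7+4 = 11
ES_D = 22; EF_D = 22+14 = 36
ES_E = max(EF_C=11, EF_D=36) = 36; EF_E = 36+5 = 41
Expected project duration μ = 41 days. Critical path: A → B → D → E.

Backward pass:
LF_E = 41; LS_E = 41−5 = 36
LF_D = LS_E = 36; LS_D = 36−14 = 22
LF_C = LS_E = 36; LS_C = 36−4 = 32
LF_B = LS_D = 22; LS_B = 22−15 = 7
LF_A = min(LS_B=7, LS_C=32) = 7; LS_A = 7−7 = 0
Slack_C = LS_C − ES_C = 32 − 7 = 25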